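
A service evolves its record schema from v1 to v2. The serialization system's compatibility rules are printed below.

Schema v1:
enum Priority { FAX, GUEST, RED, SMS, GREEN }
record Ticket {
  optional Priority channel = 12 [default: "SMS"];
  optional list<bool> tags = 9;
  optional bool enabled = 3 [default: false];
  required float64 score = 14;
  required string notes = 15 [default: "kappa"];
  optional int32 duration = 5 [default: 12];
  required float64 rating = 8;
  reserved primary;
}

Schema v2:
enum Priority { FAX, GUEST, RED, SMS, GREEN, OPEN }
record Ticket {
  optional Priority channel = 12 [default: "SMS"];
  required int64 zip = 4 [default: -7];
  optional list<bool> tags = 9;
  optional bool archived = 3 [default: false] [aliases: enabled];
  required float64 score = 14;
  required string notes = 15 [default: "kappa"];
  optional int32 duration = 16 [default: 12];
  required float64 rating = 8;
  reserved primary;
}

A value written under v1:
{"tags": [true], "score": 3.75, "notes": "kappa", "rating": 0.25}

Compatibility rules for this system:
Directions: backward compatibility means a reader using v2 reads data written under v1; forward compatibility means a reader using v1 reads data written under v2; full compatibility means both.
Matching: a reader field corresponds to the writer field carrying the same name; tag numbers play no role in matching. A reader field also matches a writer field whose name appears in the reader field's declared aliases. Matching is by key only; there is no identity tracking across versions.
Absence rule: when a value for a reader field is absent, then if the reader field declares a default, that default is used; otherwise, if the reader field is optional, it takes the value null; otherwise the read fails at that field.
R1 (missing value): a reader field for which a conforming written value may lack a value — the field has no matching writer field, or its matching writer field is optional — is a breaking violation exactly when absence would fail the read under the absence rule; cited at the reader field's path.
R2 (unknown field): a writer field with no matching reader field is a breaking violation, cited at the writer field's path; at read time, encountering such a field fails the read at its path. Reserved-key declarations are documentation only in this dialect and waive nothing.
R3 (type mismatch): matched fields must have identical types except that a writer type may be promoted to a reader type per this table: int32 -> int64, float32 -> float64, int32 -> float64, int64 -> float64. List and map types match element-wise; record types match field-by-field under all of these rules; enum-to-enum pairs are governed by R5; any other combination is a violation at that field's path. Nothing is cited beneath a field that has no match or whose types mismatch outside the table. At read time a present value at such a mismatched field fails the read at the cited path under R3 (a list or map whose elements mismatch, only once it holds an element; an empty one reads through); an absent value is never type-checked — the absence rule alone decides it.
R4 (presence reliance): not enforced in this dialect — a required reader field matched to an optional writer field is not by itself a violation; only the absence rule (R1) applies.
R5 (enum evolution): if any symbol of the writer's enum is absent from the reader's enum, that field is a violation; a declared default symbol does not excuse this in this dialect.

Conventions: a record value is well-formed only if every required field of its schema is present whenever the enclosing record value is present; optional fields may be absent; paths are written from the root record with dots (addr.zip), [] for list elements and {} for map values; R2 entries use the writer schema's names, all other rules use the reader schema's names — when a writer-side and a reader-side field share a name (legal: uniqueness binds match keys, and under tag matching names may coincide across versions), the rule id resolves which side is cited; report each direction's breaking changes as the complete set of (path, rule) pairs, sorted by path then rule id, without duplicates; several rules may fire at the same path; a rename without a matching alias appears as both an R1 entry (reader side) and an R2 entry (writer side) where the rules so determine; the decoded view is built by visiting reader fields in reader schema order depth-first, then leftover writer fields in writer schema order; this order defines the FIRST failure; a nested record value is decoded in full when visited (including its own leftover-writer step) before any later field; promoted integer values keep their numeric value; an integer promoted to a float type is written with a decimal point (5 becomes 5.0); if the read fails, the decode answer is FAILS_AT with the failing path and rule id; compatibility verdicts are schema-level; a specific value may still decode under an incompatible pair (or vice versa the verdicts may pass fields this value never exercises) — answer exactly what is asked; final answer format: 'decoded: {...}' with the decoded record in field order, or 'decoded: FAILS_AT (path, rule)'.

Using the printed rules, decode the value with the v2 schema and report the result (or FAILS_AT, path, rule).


decoded: {"channel": "SMS", "zip": -7, "tags": [true], "archived": false, "score": 3.75, "notes": "kappa", "duration": 12, "rating": 0.25}

arrows below run writer -> reader for Ticket
decode walk for Ticket under reader schema v2:
  channel := "SMS" (no value, default fills)
  zip := -7 (no value, default fills)
  tags := [true]
  archived := false (no value, default fills)
  score := 3.75
  notes := "kappa"
  duration := 12 (no value, default fills)
  rating := 0.25
  => decoded: {"channel": "SMS", "zip": -7, "tags": [true], "archived": false, "score": 3.75, "notes": "kappa", "duration": 12, "rating": 0.25}
checking off the Ticket differences that do not matter here:
  enum Priority (field channel in record Ticket): symbol OPEN added -> affects the rule determinations only; this particular Ticket value decodes identically
  field duration in record Ticket: tag 5 changed to 16 -> no rule fires on it and the decoded Ticket view is identical with or without it


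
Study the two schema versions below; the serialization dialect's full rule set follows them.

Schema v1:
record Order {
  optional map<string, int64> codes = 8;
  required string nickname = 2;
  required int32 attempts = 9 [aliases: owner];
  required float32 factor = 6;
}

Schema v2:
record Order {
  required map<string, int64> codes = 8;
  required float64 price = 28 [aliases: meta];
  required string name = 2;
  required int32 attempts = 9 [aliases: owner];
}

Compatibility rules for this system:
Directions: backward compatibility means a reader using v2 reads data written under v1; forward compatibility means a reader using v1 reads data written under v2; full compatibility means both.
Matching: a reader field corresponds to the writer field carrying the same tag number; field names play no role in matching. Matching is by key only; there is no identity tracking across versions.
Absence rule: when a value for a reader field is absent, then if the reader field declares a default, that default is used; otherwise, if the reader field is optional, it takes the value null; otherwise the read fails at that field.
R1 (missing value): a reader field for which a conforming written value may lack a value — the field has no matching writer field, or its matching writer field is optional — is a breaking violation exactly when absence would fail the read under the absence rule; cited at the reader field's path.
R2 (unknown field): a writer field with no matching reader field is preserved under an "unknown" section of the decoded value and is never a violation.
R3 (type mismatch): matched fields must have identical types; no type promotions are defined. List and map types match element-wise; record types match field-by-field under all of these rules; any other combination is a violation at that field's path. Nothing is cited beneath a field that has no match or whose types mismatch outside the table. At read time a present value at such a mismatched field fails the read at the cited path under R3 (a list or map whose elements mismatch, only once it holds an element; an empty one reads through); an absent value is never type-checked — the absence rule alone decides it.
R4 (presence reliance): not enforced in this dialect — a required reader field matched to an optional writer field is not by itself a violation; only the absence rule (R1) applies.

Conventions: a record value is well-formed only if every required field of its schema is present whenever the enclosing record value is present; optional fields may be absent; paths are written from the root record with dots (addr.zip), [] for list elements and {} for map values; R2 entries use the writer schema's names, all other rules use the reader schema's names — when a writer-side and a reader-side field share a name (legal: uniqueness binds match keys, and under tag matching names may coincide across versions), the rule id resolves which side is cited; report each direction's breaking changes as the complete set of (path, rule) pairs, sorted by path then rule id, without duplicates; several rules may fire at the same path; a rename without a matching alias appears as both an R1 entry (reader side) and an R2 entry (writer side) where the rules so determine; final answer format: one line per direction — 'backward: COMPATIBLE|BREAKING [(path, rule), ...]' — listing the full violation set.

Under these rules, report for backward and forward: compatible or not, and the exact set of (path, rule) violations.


backward: BREAKING [(codes, R1), (price, R1)]; forward: BREAKING [(factor, R1)]

in Order below, arrows point writer -> reader
backward for Order (reader v2, writer v1):
  map<string, int64> -> map<string, int64>, writer optional: codes aligns to codes
  price: no writer-side match
  string -> string, writer required: name aligns to nickname
  int32 -> int32, writer required: attempts aligns to attempts
  writer field factor has no reader counterpart
  breaking: (codes, R1)
  breaking: (price, R1)
  => backward: BREAKING (2)
forward for Order (reader v1, writer v2):
  map<string, int64> -> map<string, int64>, writer required: codes aligns to codes
  string -> string, writer required: nickname aligns to name
  int32 -> int32, writer required: attempts aligns to attempts
  factor: no writer-side match
  writer field price has no reader counterpart
  breaking: (factor, R1)
  => forward: BREAKING (1)


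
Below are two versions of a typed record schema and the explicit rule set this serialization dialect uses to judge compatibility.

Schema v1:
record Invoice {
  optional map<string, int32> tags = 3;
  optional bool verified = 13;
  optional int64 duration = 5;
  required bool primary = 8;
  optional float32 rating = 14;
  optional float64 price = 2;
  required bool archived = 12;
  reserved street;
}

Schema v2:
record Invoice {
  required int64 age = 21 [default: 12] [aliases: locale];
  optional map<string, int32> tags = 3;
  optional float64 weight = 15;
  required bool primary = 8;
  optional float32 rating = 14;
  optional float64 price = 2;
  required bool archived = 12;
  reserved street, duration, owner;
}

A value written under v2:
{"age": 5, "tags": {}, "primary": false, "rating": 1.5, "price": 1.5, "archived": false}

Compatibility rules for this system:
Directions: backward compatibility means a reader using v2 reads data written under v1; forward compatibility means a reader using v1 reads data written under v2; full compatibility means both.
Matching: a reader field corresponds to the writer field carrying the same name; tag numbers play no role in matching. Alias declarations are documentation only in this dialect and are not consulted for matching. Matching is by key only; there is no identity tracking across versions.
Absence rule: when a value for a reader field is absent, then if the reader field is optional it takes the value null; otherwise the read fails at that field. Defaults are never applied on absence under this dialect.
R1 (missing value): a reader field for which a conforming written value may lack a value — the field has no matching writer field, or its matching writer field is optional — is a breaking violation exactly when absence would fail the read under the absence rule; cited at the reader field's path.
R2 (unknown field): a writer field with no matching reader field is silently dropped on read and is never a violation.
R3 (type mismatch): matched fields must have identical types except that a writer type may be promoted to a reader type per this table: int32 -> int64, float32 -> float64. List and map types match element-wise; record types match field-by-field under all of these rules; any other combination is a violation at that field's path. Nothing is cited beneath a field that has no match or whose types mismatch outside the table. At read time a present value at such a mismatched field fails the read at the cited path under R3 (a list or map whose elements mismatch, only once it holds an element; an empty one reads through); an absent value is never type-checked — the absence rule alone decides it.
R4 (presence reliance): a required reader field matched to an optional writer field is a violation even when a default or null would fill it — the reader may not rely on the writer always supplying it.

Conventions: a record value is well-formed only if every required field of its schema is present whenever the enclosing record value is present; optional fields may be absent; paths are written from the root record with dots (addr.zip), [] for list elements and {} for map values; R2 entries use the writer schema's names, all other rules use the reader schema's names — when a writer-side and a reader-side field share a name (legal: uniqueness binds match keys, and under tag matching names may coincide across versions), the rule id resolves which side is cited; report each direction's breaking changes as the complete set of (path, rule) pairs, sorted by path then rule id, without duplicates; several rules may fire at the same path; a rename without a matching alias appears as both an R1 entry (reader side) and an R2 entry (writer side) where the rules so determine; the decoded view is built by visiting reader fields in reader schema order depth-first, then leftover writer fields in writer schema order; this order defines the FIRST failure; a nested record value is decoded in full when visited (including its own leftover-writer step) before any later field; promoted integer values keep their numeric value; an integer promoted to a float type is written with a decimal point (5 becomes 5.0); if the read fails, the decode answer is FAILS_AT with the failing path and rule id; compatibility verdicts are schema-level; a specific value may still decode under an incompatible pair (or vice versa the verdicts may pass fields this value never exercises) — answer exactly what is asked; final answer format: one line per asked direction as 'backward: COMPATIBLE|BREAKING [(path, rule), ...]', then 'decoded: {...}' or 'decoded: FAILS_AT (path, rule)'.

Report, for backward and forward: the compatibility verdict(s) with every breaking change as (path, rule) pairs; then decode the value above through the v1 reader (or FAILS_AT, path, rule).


backward: BREAKING [(age, R1)]; forward: COMPATIBLE []; decoded: {"tags": {}, "verified": null, "duration": null, "primary": false, "rating": 1.5, "price": 1.5, "archived": false}

arrows below run writer -> reader for Invoice
backward analysis of Invoice with v2 as reader and v1 as writer:
  age: no writer match
  tags: map<string, int32> -> map<string, int32>, writer optional; from tags
  weight: no writer match
  primary: bool -> bool, writer required; from primary
  rating: float32 -> float32, writer optional; from rating
  price: float64 -> float64, writer optional; from price
  archived: bool -> bool, writer required; from archived
  writer verified: unknown to reader
  writer duration: unknown to reader
  breaking: (age, R1)
  => 1 violation(s): backward is BREAKING for Invoice
forward analysis of Invoice with v1 as reader and v2 as writer:
  tags: map<string, int32> -> map<string, int32>, writer optional; from tags
  verified: no writer match
  duration: no writer match
  primary: bool -> bool, writer required; from primary
  rating: float32 -> float32, writer optional; from rating
  price: float64 -> float64, writer optional; from price
  archived: bool -> bool, writer required; from archived
  writer age: unknown to reader
  writer weight: unknown to reader
  => forward verdict for Invoice: COMPATIBLE, no violations
decode walk for Invoice under reader schema v1:
  tags := {}
  verified := null (missing; optional => null)
  duration := null (missing; optional => null)
  primary := false
  rating := 1.5
  price := 1.5
  archived := false
  writer age: no reader field; dropped
  => decoded: {"tags": {}, "verified": null, "duration": null, "primary": false, "rating": 1.5, "price": 1.5, "archived": false}


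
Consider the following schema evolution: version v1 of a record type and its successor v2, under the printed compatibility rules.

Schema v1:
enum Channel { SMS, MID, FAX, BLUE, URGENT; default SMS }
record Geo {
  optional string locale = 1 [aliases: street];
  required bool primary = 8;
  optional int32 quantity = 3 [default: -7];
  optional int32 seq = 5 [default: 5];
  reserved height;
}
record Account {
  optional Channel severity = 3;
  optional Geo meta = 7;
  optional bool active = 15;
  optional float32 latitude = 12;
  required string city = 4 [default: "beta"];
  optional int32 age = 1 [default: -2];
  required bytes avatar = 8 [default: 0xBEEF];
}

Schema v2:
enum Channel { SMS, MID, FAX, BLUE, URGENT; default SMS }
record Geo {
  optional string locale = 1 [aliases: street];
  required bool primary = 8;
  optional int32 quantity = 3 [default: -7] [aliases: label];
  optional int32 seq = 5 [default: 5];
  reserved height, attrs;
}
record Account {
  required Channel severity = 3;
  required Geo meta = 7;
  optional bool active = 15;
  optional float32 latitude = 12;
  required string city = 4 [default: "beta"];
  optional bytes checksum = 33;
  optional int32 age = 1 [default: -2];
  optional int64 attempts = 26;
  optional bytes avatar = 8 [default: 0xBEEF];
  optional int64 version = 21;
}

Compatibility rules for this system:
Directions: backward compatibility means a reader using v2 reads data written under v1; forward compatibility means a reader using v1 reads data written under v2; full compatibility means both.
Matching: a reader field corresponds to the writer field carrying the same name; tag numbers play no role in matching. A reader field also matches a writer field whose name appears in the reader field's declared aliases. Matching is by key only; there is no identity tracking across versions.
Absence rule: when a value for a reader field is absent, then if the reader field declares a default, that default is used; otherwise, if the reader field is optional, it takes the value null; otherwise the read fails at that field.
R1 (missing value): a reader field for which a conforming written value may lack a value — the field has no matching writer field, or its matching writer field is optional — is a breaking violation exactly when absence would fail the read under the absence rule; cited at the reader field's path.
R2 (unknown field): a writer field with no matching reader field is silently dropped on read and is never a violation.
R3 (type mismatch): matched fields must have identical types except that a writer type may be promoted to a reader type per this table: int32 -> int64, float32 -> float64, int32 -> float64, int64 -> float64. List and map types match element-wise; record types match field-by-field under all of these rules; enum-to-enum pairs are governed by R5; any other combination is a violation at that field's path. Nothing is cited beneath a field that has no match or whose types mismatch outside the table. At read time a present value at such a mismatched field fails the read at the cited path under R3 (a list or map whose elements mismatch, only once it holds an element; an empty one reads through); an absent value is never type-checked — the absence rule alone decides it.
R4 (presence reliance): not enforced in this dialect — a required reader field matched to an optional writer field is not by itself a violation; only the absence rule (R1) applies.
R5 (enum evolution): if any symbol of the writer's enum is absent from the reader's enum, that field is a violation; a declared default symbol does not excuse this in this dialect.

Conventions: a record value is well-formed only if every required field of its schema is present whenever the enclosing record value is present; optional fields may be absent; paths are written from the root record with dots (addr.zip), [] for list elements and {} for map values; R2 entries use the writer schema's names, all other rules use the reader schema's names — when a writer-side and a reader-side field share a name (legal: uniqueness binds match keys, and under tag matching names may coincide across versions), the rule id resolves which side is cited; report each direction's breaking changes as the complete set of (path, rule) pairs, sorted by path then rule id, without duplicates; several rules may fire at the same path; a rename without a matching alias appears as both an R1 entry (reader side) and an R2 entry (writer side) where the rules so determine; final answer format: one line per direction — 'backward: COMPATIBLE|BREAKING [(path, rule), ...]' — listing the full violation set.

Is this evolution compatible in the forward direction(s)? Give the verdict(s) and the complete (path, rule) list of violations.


forward: COMPATIBLE []

the writer's type comes first in each Account pair
forward for Account (reader v1, writer v2):
  severity: paired with writer severity (Channel -> Channel; writer required)
  meta: paired with writer meta (Geo -> Geo; writer required)
  active: paired with writer active (bool -> bool; writer optional)
  latitude: paired with writer latitude (float32 -> float32; writer optional)
  city: paired with writer city (string -> string; writer required)
  age: paired with writer age (int32 -> int32; writer optional)
  avatar: paired with writer avatar (bytes -> bytes; writer optional)
  leftover writer field: checksum
  leftover writer field: attempts
  leftover writer field: version
  meta.locale: paired with writer meta.locale (string -> string; writer optional)
  meta.primary: paired with writer meta.primary (bool -> bool; writer required)
  meta.quantity: paired with writer meta.quantity (int32 -> int32; writer optional)
  meta.seq: paired with writer meta.seq (int32 -> int32; writer optional)
  => no violations; forward on Account: COMPATIBLE
diffs on Account not affecting the asked answer:
  field severity in record Account: optional changed to required -> its effect on Account is confined to the backward direction, not asked
  added field version to record Account: optional int64, tag 21 (in v2 it sits last) -> fires no rule on Account, leaving the asked answer as it is
  field meta in record Account: optional changed to required -> its effect on Account is confined to the backward direction, not asked
  added field checksum to record Account: optional bytes, tag 33 (in v2 it sits immediately before age) -> fires no rule on Account, leaving the asked answer as it is
  added field attempts to record Account: optional int64, tag 26 (in v2 it sits immediately before avatar) -> fires no rule on Account, leaving the asked answer as it is
  field avatar in record Account: required changed to optional -> fires no rule on Account, leaving the asked answer as it is


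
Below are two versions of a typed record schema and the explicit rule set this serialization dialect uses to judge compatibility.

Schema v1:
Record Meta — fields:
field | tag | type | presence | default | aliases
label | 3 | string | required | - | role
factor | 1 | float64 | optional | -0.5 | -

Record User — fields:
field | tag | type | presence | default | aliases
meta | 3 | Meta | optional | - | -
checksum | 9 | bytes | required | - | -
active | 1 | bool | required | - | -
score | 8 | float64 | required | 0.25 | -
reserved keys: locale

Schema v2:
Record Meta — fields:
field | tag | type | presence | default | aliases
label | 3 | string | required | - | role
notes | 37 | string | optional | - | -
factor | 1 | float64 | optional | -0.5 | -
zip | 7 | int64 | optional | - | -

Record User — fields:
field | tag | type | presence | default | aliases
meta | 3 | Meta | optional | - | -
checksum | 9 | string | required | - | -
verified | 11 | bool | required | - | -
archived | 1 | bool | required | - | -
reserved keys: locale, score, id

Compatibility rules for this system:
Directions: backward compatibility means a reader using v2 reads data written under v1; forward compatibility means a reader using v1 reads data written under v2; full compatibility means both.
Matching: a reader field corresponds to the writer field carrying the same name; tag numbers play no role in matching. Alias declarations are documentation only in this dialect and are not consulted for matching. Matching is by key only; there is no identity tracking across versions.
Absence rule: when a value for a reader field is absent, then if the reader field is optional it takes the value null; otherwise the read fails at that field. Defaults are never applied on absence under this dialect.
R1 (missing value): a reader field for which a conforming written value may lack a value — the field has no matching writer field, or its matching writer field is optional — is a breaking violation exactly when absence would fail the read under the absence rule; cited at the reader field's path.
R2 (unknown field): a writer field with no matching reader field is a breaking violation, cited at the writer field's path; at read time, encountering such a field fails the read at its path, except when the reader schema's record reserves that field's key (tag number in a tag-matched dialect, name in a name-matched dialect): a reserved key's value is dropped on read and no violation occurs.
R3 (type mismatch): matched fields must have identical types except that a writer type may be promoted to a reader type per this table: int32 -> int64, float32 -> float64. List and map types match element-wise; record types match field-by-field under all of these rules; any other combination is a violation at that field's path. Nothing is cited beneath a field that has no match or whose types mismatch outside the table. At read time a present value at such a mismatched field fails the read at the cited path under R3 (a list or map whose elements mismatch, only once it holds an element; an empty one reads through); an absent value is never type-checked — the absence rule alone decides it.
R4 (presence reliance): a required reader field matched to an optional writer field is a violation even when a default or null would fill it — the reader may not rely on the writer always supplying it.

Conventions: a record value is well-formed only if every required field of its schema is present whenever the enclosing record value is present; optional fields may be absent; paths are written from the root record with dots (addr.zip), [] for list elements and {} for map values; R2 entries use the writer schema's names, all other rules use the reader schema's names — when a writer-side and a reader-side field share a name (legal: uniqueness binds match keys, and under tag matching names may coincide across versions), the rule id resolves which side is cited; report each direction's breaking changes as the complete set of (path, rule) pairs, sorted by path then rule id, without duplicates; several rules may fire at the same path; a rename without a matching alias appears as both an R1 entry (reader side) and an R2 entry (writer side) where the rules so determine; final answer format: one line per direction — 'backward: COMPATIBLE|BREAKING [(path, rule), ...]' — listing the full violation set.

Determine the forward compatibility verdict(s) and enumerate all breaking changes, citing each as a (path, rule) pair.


the writer's type comes first in each User pair
checking forward for User: reader v1 against writer v2:
  meta <- meta (Meta -> Meta, writer optional)
  checksum <- checksum (string -> bytes, writer required)
  active: no writer match
  score: no writer match
  writer verified: unknown to reader
  writer archived: unknown to reader
  meta.label <- meta.label (string -> string, writer required)
  meta.factor <- meta.factor (float64 -> float64, writer optional)
  writer meta.notes: unknown to reader
  writer meta.zip: unknown to reader
  violation R1 at active
  violation R2 at archived
  violation R3 at checksum
  violation R2 at meta.notes
  violation R2 at meta.zip
  violation R1 at score
  violation R2 at verified
  forward on User therefore BREAKING (7)

forward: BREAKING [(active, R1), (archived, R2), (checksum, R3), (meta.notes, R2), (meta.zip, R2), (score, R1), (verified, R2)]


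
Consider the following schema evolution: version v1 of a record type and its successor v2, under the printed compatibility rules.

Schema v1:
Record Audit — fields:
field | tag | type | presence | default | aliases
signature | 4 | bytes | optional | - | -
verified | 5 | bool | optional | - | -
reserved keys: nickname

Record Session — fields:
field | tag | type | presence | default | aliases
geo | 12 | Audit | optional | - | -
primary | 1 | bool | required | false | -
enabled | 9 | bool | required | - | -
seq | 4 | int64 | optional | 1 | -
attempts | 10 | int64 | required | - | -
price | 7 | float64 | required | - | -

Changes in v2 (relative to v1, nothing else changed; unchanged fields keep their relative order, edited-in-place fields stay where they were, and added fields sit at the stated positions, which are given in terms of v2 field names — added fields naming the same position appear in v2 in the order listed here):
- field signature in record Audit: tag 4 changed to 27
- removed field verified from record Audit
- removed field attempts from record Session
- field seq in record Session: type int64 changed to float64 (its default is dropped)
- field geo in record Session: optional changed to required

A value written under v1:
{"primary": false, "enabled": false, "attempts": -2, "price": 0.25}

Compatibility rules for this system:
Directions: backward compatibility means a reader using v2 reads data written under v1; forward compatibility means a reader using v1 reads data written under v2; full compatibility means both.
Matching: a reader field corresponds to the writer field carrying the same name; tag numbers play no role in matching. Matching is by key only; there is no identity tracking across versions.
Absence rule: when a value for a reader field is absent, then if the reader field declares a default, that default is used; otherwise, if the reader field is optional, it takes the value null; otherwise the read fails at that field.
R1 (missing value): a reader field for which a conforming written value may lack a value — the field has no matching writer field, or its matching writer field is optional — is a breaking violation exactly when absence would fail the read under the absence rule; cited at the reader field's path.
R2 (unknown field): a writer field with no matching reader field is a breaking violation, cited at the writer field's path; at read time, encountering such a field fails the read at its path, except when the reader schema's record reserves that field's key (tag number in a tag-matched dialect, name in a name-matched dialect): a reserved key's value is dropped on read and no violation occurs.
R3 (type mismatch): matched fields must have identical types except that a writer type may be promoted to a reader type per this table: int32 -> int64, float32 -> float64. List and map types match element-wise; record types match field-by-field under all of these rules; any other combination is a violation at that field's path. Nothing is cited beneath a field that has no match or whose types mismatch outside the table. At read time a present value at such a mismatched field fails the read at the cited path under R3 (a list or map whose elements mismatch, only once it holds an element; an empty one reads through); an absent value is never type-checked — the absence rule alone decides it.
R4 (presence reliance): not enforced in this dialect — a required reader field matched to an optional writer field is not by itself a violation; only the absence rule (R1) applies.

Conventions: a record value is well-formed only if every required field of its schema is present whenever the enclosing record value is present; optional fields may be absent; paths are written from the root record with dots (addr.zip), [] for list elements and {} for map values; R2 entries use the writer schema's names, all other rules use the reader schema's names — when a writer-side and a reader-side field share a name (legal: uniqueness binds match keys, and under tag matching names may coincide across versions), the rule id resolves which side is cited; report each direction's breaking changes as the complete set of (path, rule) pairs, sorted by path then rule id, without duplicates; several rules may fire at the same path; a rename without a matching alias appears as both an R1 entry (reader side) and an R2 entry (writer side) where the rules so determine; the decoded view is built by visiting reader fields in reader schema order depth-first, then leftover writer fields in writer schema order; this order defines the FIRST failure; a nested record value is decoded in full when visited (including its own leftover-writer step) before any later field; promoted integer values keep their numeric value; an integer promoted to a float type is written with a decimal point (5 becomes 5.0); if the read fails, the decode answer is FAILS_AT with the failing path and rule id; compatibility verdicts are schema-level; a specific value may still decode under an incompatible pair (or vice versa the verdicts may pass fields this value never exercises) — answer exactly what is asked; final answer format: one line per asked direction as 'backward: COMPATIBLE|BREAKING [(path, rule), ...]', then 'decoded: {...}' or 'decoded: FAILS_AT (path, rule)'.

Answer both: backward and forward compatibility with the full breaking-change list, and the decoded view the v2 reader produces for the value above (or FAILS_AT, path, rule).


backward: BREAKING [(attempts, R2), (geo, R1), (geo.verified, R2), (seq, R3)]; forward: BREAKING [(attempts, R1), (seq, R3)]; decoded: FAILS_AT (geo, R1)

arrows below run writer -> reader for Session
backward pass over Session, reader schema v2, writer schema v1:
  geo: paired with writer geo (Audit -> Audit; writer optional)
  primary: paired with writer primary (bool -> bool; writer required)
  enabled: paired with writer enabled (bool -> bool; writer required)
  seq: paired with writer seq (int64 -> float64; writer optional)
  price: paired with writer price (float64 -> float64; writer required)
  leftover writer field: attempts
  geo.signature: paired with writer geo.signature (bytes -> bytes; writer optional)
  leftover writer field: geo.verified
  violation R2 at attempts
  violation R1 at geo
  violation R2 at geo.verified
  violation R3 at seq
  => backward verdict for Session: BREAKING, 4 violation(s)
forward pass over Session, reader schema v1, writer schema v2:
  geo: paired with writer geo (Audit -> Audit; writer required)
  primary: paired with writer primary (bool -> bool; writer required)
  enabled: paired with writer enabled (bool -> bool; writer required)
  seq: paired with writer seq (float64 -> int64; writer optional)
  attempts: no writer-side match
  price: paired with writer price (float64 -> float64; writer required)
  geo.signature: paired with writer geo.signature (bytes -> bytes; writer optional)
  geo.verified: no writer-side match
  violation R1 at attempts
  violation R3 at seq
  => forward verdict for Session: BREAKING, 2 violation(s)
decode walk for Session under reader schema v2:
  read fails at geo under R1 (no fill)
  => FAILS_AT (geo, R1)


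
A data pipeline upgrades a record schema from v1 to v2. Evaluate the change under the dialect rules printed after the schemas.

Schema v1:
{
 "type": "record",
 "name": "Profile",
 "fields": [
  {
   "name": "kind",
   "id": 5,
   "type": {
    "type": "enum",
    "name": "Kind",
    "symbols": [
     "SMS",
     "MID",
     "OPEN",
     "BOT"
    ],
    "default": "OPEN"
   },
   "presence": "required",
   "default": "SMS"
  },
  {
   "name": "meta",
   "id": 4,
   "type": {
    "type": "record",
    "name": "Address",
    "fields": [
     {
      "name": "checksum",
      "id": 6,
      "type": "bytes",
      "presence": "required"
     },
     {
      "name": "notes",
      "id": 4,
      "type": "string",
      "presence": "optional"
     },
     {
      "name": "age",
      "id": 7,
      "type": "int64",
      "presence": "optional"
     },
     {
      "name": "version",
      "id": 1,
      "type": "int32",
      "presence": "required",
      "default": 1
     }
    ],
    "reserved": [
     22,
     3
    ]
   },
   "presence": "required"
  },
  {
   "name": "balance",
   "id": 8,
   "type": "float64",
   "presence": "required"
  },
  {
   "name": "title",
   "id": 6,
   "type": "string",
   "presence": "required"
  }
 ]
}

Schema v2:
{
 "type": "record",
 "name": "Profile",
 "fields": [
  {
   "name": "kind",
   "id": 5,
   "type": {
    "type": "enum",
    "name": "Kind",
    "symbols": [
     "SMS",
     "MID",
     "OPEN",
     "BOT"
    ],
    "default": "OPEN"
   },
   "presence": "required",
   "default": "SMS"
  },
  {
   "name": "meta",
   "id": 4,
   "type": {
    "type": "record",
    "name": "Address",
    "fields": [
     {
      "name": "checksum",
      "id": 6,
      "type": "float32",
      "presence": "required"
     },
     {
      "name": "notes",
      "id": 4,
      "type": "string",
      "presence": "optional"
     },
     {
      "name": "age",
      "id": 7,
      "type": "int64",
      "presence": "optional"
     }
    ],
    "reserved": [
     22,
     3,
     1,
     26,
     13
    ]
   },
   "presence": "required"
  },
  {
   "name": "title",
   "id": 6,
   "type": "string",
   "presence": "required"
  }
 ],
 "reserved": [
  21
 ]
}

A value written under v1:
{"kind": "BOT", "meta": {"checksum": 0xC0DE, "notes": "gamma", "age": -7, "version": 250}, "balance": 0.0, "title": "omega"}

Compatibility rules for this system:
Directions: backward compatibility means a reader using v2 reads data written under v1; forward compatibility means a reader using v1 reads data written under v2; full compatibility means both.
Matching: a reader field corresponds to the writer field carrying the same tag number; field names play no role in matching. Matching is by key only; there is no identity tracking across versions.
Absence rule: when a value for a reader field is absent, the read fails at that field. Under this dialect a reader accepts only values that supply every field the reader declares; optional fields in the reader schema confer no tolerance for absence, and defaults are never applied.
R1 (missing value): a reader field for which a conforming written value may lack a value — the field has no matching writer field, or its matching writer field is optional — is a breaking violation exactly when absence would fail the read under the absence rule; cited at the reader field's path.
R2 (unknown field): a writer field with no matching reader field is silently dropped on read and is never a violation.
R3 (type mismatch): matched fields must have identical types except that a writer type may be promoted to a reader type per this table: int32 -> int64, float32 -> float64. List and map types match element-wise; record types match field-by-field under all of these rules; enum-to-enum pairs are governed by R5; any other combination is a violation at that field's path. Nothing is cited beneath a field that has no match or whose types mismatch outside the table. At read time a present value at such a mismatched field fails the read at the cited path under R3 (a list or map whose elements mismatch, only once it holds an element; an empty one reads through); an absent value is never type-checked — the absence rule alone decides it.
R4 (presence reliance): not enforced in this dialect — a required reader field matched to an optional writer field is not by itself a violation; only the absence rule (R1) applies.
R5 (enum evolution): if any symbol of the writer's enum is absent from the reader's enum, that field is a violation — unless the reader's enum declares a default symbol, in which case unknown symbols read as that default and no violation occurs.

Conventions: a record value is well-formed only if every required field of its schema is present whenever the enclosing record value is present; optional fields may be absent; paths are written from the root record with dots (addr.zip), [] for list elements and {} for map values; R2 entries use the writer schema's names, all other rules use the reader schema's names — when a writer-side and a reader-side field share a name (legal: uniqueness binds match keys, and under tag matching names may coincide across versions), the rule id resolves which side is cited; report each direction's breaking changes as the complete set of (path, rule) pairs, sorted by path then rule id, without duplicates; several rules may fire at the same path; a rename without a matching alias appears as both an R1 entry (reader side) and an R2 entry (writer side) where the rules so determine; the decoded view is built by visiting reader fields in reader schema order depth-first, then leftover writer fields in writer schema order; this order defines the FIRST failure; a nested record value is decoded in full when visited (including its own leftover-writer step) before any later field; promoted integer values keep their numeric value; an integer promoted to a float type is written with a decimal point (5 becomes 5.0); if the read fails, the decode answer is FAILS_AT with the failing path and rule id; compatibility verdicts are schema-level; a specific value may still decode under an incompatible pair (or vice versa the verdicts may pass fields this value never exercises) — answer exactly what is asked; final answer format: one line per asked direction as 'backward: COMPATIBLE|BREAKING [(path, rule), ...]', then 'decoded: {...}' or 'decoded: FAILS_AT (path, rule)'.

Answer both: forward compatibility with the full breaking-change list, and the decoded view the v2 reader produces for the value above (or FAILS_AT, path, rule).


arrows below run writer -> reader for Profile
forward for Profile (reader v1, writer v2):
  kind <- kind (Kind -> Kind, writer required)
  meta <- meta (Address -> Address, writer required)
  balance: no writer-side match
  title <- title (string -> string, writer required)
  meta.checksum <- meta.checksum (float32 -> bytes, writer required)
  meta.notes <- meta.notes (string -> string, writer optional)
  meta.age <- meta.age (int64 -> int64, writer optional)
  meta.version: no writer-side match
  R1 fires at balance
  R1 fires at meta.age
  R3 fires at meta.checksum
  R1 fires at meta.notes
  R1 fires at meta.version
  => forward verdict for Profile: BREAKING, 5 violation(s)
decode (reader v2):
  kind := "BOT"
  read fails at meta.checksum under R3
  => FAILS_AT (meta.checksum, R3)

forward: BREAKING [(balance, R1), (meta.age, R1), (meta.checksum, R3), (meta.notes, R1), (meta.version, R1)]; decoded: FAILS_AT (meta.checksum, R3)
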